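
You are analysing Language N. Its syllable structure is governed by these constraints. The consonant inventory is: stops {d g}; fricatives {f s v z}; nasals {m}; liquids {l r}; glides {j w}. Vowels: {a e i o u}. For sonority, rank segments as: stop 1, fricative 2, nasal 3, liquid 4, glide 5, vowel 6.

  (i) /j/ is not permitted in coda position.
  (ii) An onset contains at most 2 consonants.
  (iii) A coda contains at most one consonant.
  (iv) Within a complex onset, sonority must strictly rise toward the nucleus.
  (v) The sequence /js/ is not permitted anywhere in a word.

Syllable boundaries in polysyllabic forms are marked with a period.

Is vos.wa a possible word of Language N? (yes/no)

vos.wa — σ1 onset /v/, coda /s/ ok; σ2 onset /w/, coda /∅/ ok → phonotactically legal

yes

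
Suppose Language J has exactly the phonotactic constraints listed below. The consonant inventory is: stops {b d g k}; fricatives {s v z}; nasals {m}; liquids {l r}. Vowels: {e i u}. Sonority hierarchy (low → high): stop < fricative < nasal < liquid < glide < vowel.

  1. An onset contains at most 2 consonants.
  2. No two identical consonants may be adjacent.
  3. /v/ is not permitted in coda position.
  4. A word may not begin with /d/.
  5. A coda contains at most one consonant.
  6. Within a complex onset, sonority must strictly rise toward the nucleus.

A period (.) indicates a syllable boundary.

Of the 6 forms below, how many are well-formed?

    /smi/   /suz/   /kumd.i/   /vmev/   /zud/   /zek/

4

/smi/ — σ1 onset /sm/ (2→3 rises), coda /∅/ ok → well-formed
/suz/ — σ1 onset /s/, coda /z/ ok → well-formed
/kumd.i/ — violates constraint 5: syllable 1 coda /md/ has 2 consonants (> 1) → ill-formed
/vmev/ — violates constraint 3: syllable 1 coda contains /v/ → ill-formed
/zud/ — σ1 onset /z/, coda /d/ ok → well-formed
/zek/ — σ1 onset /z/, coda /k/ ok → well-formed
Well-formed: /smi/, /suz/, /zud/, /zek/ → 4.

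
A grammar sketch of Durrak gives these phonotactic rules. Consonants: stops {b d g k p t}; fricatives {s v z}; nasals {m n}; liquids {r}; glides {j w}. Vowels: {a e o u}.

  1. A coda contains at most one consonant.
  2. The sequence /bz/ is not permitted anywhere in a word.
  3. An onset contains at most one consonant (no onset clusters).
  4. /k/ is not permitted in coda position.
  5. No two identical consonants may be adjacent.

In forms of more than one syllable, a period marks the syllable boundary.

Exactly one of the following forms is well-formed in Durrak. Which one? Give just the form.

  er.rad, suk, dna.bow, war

er.rad — violates constraint 5: adjacent identical consonants /rr/ → ill-formed
suk — violates constraint 4: syllable 1 coda contains /k/ → ill-formed
dna.bow — violates constraint 3: syllable 1 onset /dn/ has 2 consonants (> 1) → ill-formed
war — σ1 onset /w/, coda /r/ ok → well-formed

war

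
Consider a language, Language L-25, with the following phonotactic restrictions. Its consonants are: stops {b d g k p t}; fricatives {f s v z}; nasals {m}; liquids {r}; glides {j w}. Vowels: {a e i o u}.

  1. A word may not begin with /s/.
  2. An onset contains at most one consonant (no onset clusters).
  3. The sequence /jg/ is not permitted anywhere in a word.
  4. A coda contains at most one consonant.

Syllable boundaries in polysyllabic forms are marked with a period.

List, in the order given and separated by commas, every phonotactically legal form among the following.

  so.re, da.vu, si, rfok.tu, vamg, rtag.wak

so.re — violates constraint 1: word begins with /s/ → phonotactically illegal
da.vu — σ1 onset /d/, coda /∅/ ok; σ2 onset /v/, coda /∅/ ok → phonotactically legal
si — violates constraint 1: word begins with /s/ → phonotactically illegal
rfok.tu — violates constraint 2: syllable 1 onset /rf/ has 2 consonants (> 1) → phonotactically illegal
vamg — violates constraint 4: syllable 1 coda /mg/ has 2 consonants (> 1) → phonotactically illegal
rtag.wak — violates constraint 2: syllable 1 onset /rt/ has 2 consonants (> 1) → phonotactically illegal

da.vu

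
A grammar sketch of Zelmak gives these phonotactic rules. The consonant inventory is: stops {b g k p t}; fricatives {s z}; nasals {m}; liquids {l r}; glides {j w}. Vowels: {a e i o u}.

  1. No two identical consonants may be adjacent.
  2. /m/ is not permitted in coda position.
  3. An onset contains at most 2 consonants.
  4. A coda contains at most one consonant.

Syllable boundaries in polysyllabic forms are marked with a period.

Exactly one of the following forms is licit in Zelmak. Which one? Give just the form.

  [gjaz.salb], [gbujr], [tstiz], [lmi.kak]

[lmi.kak]

[gjaz.salb] — violates constraint 4: syllable 2 coda /lb/ has 2 consonants (> 1) → illicit
[gbujr] — violates constraint 4: syllable 1 coda /jr/ has 2 consonants (> 1) → illicit
[tstiz] — violates constraint 3: syllable 1 onset /tst/ has 3 consonants (> 2) → illicit
[lmi.kak] — σ1 onset /lm/ (2C), coda /∅/ ok; σ2 onset /k/, coda /k/ ok → licit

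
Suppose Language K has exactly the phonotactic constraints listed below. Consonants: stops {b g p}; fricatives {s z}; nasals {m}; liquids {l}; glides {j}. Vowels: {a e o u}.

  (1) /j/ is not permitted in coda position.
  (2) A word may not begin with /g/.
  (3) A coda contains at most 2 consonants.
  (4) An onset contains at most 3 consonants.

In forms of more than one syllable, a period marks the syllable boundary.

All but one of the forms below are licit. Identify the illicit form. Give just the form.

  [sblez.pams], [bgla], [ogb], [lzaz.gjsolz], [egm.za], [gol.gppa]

[gol.gppa]

[sblez.pams] — σ1 onset /sbl/ (3C), coda /z/ ok; σ2 onset /p/, coda /ms/ (2C) ok → licit
[bgla] — σ1 onset /bgl/ (3C), coda /∅/ ok → licit
[ogb] — σ1 onset /∅/, coda /gb/ (2C) ok → licit
[lzaz.gjsolz] — σ1 onset /lz/ (2C), coda /z/ ok; σ2 onset /gjs/ (3C), coda /lz/ (2C) ok → licit
[egm.za] — σ1 onset /∅/, coda /gm/ (2C) ok; σ2 onset /z/, coda /∅/ ok → licit
[gol.gppa] — violates constraint 2: word begins with /g/ → illicit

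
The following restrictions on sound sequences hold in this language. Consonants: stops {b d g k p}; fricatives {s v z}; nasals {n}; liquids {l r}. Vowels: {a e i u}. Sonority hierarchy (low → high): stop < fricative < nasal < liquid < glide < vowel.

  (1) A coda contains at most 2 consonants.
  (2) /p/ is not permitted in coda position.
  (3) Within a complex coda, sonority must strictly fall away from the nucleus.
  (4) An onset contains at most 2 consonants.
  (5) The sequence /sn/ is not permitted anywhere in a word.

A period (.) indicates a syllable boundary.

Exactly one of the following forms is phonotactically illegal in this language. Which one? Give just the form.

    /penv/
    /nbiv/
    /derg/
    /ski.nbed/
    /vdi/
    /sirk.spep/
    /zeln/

/penv/ — σ1 onset /p/, coda /nv/ (3→2 falls) ok → phonotactically legal
/nbiv/ — σ1 onset /nb/ (2C), coda /v/ ok → phonotactically legal
/derg/ — σ1 onset /d/, coda /rg/ (4→1 falls) ok → phonotactically legal
/ski.nbed/ — σ1 onset /sk/ (2C), coda /∅/ ok; σ2 onset /nb/ (2C), coda /d/ ok → phonotactically legal
/vdi/ — σ1 onset /vd/ (2C), coda /∅/ ok → phonotactically legal
/sirk.spep/ — violates constraint 2: syllable 2 coda contains /p/ → phonotactically illegal
/zeln/ — σ1 onset /z/, coda /ln/ (4→3 falls) ok → phonotactically legal

/sirk.spep/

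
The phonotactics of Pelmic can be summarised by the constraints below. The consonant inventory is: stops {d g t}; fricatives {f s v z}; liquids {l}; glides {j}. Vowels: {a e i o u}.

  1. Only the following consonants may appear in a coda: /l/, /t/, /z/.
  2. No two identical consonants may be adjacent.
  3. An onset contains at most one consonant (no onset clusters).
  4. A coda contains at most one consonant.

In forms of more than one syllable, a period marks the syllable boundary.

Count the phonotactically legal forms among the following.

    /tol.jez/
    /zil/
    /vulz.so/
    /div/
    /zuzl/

/tol.jez/ — σ1 onset /t/, coda /l/ ok; σ2 onset /j/, coda /z/ ok → phonotactically legal
/zil/ — σ1 onset /z/, coda /l/ ok → phonotactically legal
/vulz.so/ — violates constraint 4: syllable 1 coda /lz/ has 2 consonants (> 1) → phonotactically illegal
/div/ — violates constraint 1: syllable 1 coda contains /v/, which is not a licensed coda consonant → phonotactically illegal
/zuzl/ — violates constraint 4: syllable 1 coda /zl/ has 2 consonants (> 1) → phonotactically illegal
Phonotactically legal: /tol.jez/, /zil/ → 2.

2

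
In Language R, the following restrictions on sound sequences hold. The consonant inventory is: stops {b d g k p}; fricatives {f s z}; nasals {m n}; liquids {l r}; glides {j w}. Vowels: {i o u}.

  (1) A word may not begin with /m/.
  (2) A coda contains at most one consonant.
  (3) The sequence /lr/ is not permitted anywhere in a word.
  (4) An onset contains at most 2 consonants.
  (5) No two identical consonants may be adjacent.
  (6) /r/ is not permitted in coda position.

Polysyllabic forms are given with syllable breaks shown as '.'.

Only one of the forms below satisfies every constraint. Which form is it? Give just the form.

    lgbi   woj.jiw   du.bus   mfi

du.bus

lgbi — violates constraint 4: syllable 1 onset /lgb/ has 3 consonants (> 2) → illicit
woj.jiw — violates constraint 5: adjacent identical consonants /jj/ → illicit
du.bus — σ1 onset /d/, coda /∅/ ok; σ2 onset /b/, coda /s/ ok → licit
mfi — violates constraint 1: word begins with /m/ → illicit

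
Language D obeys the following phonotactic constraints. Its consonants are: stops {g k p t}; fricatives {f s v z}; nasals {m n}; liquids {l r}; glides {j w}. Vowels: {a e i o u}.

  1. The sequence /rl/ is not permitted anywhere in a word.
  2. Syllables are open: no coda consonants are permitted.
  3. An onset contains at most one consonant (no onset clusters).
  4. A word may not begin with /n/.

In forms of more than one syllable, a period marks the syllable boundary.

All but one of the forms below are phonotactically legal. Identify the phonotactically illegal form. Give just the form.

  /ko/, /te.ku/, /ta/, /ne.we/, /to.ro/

/ko/ — σ1 onset /k/, coda /∅/ ok → phonotactically legal
/te.ku/ — σ1 onset /t/, coda /∅/ ok; σ2 onset /k/, coda /∅/ ok → phonotactically legal
/ta/ — σ1 onset /t/, coda /∅/ ok → phonotactically legal
/ne.we/ — violates constraint 4: word begins with /n/ → phonotactically illegal
/to.ro/ — σ1 onset /t/, coda /∅/ ok; σ2 onset /r/, coda /∅/ ok → phonotactically legal

/ne.we/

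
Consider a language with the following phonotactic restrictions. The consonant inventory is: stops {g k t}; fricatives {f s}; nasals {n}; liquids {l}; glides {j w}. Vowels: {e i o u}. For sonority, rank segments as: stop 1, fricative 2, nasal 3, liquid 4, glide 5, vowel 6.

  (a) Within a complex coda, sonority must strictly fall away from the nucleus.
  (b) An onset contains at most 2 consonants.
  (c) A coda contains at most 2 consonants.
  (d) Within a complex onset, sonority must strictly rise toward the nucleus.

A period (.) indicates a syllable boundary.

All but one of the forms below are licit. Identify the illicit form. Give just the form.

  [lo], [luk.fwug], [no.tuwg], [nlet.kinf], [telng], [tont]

[lo] — σ1 onset /l/, coda /∅/ ok → licit
[luk.fwug] — σ1 onset /l/, coda /k/ ok; σ2 onset /fw/ (2→5 rises), coda /g/ ok → licit
[no.tuwg] — σ1 onset /n/, coda /∅/ ok; σ2 onset /t/, coda /wg/ (5→1 falls) ok → licit
[nlet.kinf] — σ1 onset /nl/ (3→4 rises), coda /t/ ok; σ2 onset /k/, coda /nf/ (3→2 falls) ok → licit
[telng] — violates constraint (c): syllable 1 coda /lng/ has 3 consonants (> 2) → illicit
[tont] — σ1 onset /t/, coda /nt/ (3→1 falls) ok → licit

[telng]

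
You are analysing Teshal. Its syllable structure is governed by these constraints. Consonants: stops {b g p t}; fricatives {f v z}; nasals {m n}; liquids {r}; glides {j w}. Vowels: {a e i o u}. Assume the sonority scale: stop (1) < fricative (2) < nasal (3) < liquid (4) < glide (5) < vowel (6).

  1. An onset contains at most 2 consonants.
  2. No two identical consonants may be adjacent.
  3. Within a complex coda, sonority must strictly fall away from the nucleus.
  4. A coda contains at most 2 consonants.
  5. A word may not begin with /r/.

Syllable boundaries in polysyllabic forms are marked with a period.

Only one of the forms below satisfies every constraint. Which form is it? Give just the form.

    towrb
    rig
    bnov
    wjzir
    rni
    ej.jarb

bnov

towrb — violates constraint 4: syllable 1 coda /wrb/ has 3 consonants (> 2) → not permitted
rig — violates constraint 5: word begins with /r/ → not permitted
bnov — σ1 onset /bn/ (2C), coda /v/ ok → permitted
wjzir — violates constraint 1: syllable 1 onset /wjz/ has 3 consonants (> 2) → not permitted
rni — violates constraint 5: word begins with /r/ → not permitted
ej.jarb — violates constraint 2: adjacent identical consonants /jj/ → not permitted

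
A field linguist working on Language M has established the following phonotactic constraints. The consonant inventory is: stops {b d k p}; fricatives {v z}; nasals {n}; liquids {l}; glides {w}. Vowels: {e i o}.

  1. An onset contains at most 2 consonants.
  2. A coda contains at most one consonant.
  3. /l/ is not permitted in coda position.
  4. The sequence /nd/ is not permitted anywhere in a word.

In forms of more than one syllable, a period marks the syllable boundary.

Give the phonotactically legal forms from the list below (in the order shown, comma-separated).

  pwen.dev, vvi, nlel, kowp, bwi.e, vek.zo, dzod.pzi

vvi, bwi.e, vek.zo, dzod.pzi

pwen.dev — violates constraint 4: contains banned sequence /nd/ → phonotactically illegal
vvi — σ1 onset /vv/ (2C), coda /∅/ ok → phonotactically legal
nlel — violates constraint 3: syllable 1 coda contains /l/ → phonotactically illegal
kowp — violates constraint 2: syllable 1 coda /wp/ has 2 consonants (> 1) → phonotactically illegal
bwi.e — σ1 onset /bw/ (2C), coda /∅/ ok; σ2 onset /∅/, coda /∅/ ok → phonotactically legal
vek.zo — σ1 onset /v/, coda /k/ ok; σ2 onset /z/, coda /∅/ ok → phonotactically legal
dzod.pzi — σ1 onset /dz/ (2C), coda /d/ ok; σ2 onset /pz/ (2C), coda /∅/ ok → phonotactically legal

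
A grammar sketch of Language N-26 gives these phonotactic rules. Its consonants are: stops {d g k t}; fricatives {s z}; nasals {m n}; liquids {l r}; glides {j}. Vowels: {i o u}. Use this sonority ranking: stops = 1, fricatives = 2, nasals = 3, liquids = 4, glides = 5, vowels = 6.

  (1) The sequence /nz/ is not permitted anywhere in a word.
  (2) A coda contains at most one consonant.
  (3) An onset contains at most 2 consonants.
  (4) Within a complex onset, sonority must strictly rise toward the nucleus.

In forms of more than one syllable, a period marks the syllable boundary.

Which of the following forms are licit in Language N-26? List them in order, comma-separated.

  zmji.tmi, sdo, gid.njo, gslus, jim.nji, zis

zmji.tmi — violates constraint 3: syllable 1 onset /zmj/ has 3 consonants (> 2) → illicit
sdo — violates constraint 4: syllable 1 onset /sd/: /s/ (fricative, 2) → /d/ (stop, 1) does not rise → illicit
gid.njo — σ1 onset /g/, coda /d/ ok; σ2 onset /nj/ (3→5 rises), coda /∅/ ok → licit
gslus — violates constraint 3: syllable 1 onset /gsl/ has 3 consonants (> 2) → illicit
jim.nji — σ1 onset /j/, coda /m/ ok; σ2 onset /nj/ (3→5 rises), coda /∅/ ok → licit
zis — σ1 onset /z/, coda /s/ ok → licit

gid.njo, jim.nji, zis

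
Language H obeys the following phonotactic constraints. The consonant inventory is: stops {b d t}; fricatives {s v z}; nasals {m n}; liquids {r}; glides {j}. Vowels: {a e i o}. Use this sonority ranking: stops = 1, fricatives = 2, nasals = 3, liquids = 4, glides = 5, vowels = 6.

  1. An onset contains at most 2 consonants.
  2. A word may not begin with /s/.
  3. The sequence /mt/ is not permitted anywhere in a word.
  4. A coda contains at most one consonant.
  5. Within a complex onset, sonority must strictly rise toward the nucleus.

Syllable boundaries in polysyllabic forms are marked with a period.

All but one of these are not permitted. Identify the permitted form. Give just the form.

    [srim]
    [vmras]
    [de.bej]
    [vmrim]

[de.bej]

[srim] — violates constraint 2: word begins with /s/ → not permitted
[vmras] — violates constraint 1: syllable 1 onset /vmr/ has 3 consonants (> 2) → not permitted
[de.bej] — σ1 onset /d/, coda /∅/ ok; σ2 onset /b/, coda /j/ ok → permitted
[vmrim] — violates constraint 1: syllable 1 onset /vmr/ has 3 consonants (> 2) → not permitted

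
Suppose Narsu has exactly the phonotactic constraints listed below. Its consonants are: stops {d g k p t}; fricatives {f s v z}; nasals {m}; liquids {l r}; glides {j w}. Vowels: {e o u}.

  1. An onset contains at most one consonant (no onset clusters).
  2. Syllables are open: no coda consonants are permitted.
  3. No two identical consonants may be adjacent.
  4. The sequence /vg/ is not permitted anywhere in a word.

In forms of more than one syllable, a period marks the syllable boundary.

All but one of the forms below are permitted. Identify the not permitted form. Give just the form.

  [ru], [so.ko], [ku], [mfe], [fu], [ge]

[ru] — σ1 onset /r/, coda /∅/ ok → permitted
[so.ko] — σ1 onset /s/, coda /∅/ ok; σ2 onset /k/, coda /∅/ ok → permitted
[ku] — σ1 onset /k/, coda /∅/ ok → permitted
[mfe] — violates constraint 1: syllable 1 onset /mf/ has 2 consonants (> 1) → not permitted
[fu] — σ1 onset /f/, coda /∅/ ok → permitted
[ge] — σ1 onset /g/, coda /∅/ ok → permitted

[mfe]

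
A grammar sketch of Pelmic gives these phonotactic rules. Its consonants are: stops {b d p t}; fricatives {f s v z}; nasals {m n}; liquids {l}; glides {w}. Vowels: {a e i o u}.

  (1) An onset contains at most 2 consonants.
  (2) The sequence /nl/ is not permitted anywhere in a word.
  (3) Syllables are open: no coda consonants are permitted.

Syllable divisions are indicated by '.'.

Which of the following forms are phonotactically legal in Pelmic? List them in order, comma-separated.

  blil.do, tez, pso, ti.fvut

pso

blil.do — violates constraint 3: syllable 1 coda /l/ has 1 consonant (> 0) → phonotactically illegal
tez — violates constraint 3: syllable 1 coda /z/ has 1 consonant (> 0) → phonotactically illegal
pso — σ1 onset /ps/ (2C), coda /∅/ ok → phonotactically legal
ti.fvut — violates constraint 3: syllable 2 coda /t/ has 1 consonant (> 0) → phonotactically illegal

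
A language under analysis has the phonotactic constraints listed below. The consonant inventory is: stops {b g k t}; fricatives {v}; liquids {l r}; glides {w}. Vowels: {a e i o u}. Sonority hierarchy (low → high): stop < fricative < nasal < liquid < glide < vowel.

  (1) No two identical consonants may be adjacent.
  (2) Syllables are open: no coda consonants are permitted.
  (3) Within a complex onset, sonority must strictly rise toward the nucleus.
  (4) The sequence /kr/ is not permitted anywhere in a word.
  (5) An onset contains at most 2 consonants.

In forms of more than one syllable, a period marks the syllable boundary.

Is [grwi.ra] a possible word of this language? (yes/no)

no

[grwi.ra] — violates constraint 5: syllable 1 onset /grw/ has 3 consonants (> 2) → not permitted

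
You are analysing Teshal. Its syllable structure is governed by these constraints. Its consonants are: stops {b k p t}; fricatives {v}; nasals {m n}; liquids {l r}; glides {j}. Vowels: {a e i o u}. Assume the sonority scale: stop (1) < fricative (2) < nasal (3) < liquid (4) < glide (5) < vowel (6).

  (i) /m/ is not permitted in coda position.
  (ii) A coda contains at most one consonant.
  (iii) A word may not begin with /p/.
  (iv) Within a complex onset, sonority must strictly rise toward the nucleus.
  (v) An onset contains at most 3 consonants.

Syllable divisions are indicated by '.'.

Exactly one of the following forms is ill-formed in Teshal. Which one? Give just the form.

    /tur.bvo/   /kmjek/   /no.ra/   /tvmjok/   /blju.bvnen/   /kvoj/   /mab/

/tvmjok/

/tur.bvo/ — σ1 onset /t/, coda /r/ ok; σ2 onset /bv/ (1→2 rises), coda /∅/ ok → well-formed
/kmjek/ — σ1 onset /kmj/ (1→3→5 rises), coda /k/ ok → well-formed
/no.ra/ — σ1 onset /n/, coda /∅/ ok; σ2 onset /r/, coda /∅/ ok → well-formed
/tvmjok/ — violates constraint (v): syllable 1 onset /tvmj/ has 4 consonants (> 3) → ill-formed
/blju.bvnen/ — σ1 onset /blj/ (1→4→5 rises), coda /∅/ ok; σ2 onset /bvn/ (1→2→3 rises), coda /n/ ok → well-formed
/kvoj/ — σ1 onset /kv/ (1→2 rises), coda /j/ ok → well-formed
/mab/ — σ1 onset /m/, coda /b/ ok → well-formed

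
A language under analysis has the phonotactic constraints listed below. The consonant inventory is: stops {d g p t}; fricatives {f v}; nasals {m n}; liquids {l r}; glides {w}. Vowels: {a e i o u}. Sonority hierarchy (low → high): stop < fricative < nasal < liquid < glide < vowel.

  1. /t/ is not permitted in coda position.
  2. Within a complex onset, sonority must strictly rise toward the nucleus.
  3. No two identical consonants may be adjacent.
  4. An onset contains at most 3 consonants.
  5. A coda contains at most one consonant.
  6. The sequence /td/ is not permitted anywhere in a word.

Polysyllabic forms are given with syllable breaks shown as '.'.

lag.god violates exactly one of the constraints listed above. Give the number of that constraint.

3

lag.god: adjacent identical consonants /gg/.
This is a violation of constraint 3: "No two identical consonants may be adjacent."
The remaining constraints (1, 2, 4, 5, 6) are satisfied.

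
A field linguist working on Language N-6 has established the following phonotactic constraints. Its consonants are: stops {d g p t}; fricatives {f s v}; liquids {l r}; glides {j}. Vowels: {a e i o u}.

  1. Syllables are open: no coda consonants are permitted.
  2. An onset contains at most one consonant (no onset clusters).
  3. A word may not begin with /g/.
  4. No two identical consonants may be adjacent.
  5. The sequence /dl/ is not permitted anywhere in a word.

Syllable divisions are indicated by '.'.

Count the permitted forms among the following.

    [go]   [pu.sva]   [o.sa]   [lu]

[go] — violates constraint 3: word begins with /g/ → not permitted
[pu.sva] — violates constraint 2: syllable 2 onset /sv/ has 2 consonants (> 1) → not permitted
[o.sa] — σ1 onset /∅/, coda /∅/ ok; σ2 onset /s/, coda /∅/ ok → permitted
[lu] — σ1 onset /l/, coda /∅/ ok → permitted
Permitted: [o.sa], [lu] → 2.

2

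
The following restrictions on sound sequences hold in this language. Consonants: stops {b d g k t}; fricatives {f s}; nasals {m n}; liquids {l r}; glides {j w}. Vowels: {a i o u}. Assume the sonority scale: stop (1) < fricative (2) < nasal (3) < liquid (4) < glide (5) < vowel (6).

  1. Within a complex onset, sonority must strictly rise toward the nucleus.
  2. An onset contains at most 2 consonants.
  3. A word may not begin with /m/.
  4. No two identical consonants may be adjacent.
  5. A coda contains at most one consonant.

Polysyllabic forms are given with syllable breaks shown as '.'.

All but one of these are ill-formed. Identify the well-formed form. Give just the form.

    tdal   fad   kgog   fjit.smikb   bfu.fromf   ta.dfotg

tdal — violates constraint 1: syllable 1 onset /td/: /t/ (stop, 1) → /d/ (stop, 1) does not rise → ill-formed
fad — σ1 onset /f/, coda /d/ ok → well-formed
kgog — violates constraint 1: syllable 1 onset /kg/: /k/ (stop, 1) → /g/ (stop, 1) does not rise → ill-formed
fjit.smikb — violates constraint 5: syllable 2 coda /kb/ has 2 consonants (> 1) → ill-formed
bfu.fromf — violates constraint 5: syllable 2 coda /mf/ has 2 consonants (> 1) → ill-formed
ta.dfotg — violates constraint 5: syllable 2 coda /tg/ has 2 consonants (> 1) → ill-formed

fad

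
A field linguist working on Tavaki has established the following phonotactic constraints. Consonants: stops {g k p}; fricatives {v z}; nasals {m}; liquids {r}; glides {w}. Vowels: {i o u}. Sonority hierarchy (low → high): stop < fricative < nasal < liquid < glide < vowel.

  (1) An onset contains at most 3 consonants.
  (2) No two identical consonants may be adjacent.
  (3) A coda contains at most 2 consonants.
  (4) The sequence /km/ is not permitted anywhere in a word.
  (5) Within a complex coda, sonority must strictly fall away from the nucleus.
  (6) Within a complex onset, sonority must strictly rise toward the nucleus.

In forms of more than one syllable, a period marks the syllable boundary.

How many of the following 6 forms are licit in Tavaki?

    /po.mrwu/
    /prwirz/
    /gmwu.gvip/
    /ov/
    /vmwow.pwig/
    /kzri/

/po.mrwu/ — σ1 onset /p/, coda /∅/ ok; σ2 onset /mrw/ (3→4→5 rises), coda /∅/ ok → licit
/prwirz/ — σ1 onset /prw/ (1→4→5 rises), coda /rz/ (4→2 falls) ok → licit
/gmwu.gvip/ — σ1 onset /gmw/ (1→3→5 rises), coda /∅/ ok; σ2 onset /gv/ (1→2 rises), coda /p/ ok → licit
/ov/ — σ1 onset /∅/, coda /v/ ok → licit
/vmwow.pwig/ — σ1 onset /vmw/ (2→3→5 rises), coda /w/ ok; σ2 onset /pw/ (1→5 rises), coda /g/ ok → licit
/kzri/ — σ1 onset /kzr/ (1→2→4 rises), coda /∅/ ok → licit
Licit: /po.mrwu/, /prwirz/, /gmwu.gvip/, /ov/, /vmwow.pwig/, /kzri/ → 6.

6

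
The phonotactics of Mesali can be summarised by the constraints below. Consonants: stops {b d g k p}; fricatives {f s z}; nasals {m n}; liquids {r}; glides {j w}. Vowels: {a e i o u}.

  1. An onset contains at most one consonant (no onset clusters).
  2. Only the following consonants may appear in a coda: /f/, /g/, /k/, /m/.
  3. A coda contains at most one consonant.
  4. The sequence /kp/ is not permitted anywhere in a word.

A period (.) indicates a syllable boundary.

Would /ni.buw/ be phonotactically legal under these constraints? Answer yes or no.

no

/ni.buw/ — violates constraint 2: syllable 2 coda contains /w/, which is not a licensed coda consonant → phonotactically illegal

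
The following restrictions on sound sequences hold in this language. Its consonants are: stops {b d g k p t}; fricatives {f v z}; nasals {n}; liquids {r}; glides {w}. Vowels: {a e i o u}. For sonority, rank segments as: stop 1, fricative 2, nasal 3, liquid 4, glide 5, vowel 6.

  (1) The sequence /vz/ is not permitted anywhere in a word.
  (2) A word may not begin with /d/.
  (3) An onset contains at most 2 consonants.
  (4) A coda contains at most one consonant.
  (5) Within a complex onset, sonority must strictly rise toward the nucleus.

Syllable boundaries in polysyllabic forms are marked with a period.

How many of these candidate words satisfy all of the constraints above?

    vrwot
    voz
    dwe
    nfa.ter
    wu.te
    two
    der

vrwot — violates constraint 3: syllable 1 onset /vrw/ has 3 consonants (> 2) → not permitted
voz — σ1 onset /v/, coda /z/ ok → permitted
dwe — violates constraint 2: word begins with /d/ → not permitted
nfa.ter — violates constraint 5: syllable 1 onset /nf/: /n/ (nasal, 3) → /f/ (fricative, 2) does not rise → not permitted
wu.te — σ1 onset /w/, coda /∅/ ok; σ2 onset /t/, coda /∅/ ok → permitted
two — σ1 onset /tw/ (1→5 rises), coda /∅/ ok → permitted
der — violates constraint 2: word begins with /d/ → not permitted
Permitted: voz, wu.te, two → 3.

3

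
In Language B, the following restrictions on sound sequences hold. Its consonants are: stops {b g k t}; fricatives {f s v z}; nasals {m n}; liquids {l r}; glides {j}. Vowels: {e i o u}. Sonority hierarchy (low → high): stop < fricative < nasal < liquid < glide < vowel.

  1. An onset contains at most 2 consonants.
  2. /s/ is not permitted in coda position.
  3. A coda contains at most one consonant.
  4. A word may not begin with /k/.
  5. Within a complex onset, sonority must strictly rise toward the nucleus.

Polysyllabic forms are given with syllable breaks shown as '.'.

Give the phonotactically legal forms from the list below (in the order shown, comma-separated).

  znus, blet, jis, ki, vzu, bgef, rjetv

znus — violates constraint 2: syllable 1 coda contains /s/ → phonotactically illegal
blet — σ1 onset /bl/ (1→4 rises), coda /t/ ok → phonotactically legal
jis — violates constraint 2: syllable 1 coda contains /s/ → phonotactically illegal
ki — violates constraint 4: word begins with /k/ → phonotactically illegal
vzu — violates constraint 5: syllable 1 onset /vz/: /v/ (fricative, 2) → /z/ (fricative, 2) does not rise → phonotactically illegal
bgef — violates constraint 5: syllable 1 onset /bg/: /b/ (stop, 1) → /g/ (stop, 1) does not rise → phonotactically illegal
rjetv — violates constraint 3: syllable 1 coda /tv/ has 2 consonants (> 1) → phonotactically illegal

blet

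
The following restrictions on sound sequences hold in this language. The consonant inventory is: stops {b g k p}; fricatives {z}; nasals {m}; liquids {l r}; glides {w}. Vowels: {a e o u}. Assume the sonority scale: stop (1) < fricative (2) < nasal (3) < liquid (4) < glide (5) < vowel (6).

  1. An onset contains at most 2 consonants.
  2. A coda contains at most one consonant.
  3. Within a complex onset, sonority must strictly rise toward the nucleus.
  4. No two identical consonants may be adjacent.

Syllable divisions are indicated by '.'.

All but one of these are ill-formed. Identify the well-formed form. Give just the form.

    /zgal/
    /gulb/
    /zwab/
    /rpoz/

/zgal/ — violates constraint 3: syllable 1 onset /zg/: /z/ (fricative, 2) → /g/ (stop, 1) does not rise → ill-formed
/gulb/ — violates constraint 2: syllable 1 coda /lb/ has 2 consonants (> 1) → ill-formed
/zwab/ — σ1 onset /zw/ (2→5 rises), coda /b/ ok → well-formed
/rpoz/ — violates constraint 3: syllable 1 onset /rp/: /r/ (liquid, 4) → /p/ (stop, 1) does not rise → ill-formed

/zwab/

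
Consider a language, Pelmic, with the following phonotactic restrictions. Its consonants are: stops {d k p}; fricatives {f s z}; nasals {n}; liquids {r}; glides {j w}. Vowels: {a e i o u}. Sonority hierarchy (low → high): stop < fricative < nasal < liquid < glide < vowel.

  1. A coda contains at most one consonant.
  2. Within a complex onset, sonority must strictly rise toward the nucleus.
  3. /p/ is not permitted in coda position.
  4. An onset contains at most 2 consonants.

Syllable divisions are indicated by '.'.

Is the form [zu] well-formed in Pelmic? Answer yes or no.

yes

[zu] — σ1 onset /z/, coda /∅/ ok → well-formed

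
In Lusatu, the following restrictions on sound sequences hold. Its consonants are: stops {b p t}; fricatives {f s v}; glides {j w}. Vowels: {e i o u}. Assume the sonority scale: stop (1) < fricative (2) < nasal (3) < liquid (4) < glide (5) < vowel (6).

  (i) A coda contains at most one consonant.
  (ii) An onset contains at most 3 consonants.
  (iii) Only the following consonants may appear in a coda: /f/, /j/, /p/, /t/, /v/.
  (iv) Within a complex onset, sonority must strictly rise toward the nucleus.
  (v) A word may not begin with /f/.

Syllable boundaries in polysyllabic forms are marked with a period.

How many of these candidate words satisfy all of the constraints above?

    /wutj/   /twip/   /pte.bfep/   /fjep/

1

/wutj/ — violates constraint (i): syllable 1 coda /tj/ has 2 consonants (> 1) → phonotactically illegal
/twip/ — σ1 onset /tw/ (1→5 rises), coda /p/ ok → phonotactically legal
/pte.bfep/ — violates constraint (iv): syllable 1 onset /pt/: /p/ (stop, 1) → /t/ (stop, 1) does not rise → phonotactically illegal
/fjep/ — violates constraint (v): word begins with /f/ → phonotactically illegal
Phonotactically legal: /twip/ → 1.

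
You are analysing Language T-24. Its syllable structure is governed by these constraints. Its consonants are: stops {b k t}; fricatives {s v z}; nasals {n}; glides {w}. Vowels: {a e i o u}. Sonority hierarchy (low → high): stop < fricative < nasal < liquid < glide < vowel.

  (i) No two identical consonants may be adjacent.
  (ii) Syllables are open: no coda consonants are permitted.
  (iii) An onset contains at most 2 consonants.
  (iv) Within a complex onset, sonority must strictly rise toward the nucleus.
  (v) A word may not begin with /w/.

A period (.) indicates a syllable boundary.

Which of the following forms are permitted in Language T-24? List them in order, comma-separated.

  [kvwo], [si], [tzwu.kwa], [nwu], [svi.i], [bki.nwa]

[kvwo] — violates constraint (iii): syllable 1 onset /kvw/ has 3 consonants (> 2) → not permitted
[si] — σ1 onset /s/, coda /∅/ ok → permitted
[tzwu.kwa] — violates constraint (iii): syllable 1 onset /tzw/ has 3 consonants (> 2) → not permitted
[nwu] — σ1 onset /nw/ (3→5 rises), coda /∅/ ok → permitted
[svi.i] — violates constraint (iv): syllable 1 onset /sv/: /s/ (fricative, 2) → /v/ (fricative, 2) does not rise → not permitted
[bki.nwa] — violates constraint (iv): syllable 1 onset /bk/: /b/ (stop, 1) → /k/ (stop, 1) does not rise → not permitted

[si], [nwu]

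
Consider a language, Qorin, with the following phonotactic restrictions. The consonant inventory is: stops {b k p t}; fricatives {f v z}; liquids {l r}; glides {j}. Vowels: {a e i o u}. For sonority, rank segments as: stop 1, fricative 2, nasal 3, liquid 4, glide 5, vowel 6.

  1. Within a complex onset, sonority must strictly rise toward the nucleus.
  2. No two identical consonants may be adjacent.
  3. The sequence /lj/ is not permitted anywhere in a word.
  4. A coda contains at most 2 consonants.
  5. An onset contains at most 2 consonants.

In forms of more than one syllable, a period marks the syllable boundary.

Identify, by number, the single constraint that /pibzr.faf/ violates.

/pibzr.faf/: syllable 1 coda /bzr/ has 3 consonants (> 2).
This is a violation of constraint 4: "A coda contains at most 2 consonants."
The remaining constraints (1, 2, 3, 5) are satisfied.

4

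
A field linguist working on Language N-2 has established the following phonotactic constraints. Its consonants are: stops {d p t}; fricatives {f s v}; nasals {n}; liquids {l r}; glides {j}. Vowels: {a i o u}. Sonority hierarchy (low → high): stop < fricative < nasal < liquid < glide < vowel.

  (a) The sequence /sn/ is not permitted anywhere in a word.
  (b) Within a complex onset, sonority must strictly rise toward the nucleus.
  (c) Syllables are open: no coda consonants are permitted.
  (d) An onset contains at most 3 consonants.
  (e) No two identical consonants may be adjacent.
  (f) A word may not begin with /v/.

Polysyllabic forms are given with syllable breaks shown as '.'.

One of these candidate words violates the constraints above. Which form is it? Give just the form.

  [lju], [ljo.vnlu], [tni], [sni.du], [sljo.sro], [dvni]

[sni.du]

[lju] — σ1 onset /lj/ (4→5 rises), coda /∅/ ok → phonotactically legal
[ljo.vnlu] — σ1 onset /lj/ (4→5 rises), coda /∅/ ok; σ2 onset /vnl/ (2→3→4 rises), coda /∅/ ok → phonotactically legal
[tni] — σ1 onset /tn/ (1→3 rises), coda /∅/ ok → phonotactically legal
[sni.du] — violates constraint (a): contains banned sequence /sn/ → phonotactically illegal
[sljo.sro] — σ1 onset /slj/ (2→4→5 rises), coda /∅/ ok; σ2 onset /sr/ (2→4 rises), coda /∅/ ok → phonotactically legal
[dvni] — σ1 onset /dvn/ (1→2→3 rises), coda /∅/ ok → phonotactically legal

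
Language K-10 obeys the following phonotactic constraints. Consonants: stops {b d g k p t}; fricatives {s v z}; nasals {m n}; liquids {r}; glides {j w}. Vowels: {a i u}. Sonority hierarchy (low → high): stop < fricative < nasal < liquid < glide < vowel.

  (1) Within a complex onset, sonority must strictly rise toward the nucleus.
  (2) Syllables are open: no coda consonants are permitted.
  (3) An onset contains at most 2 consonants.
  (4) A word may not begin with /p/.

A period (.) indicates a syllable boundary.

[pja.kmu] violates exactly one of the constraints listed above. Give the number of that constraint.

4

[pja.kmu]: word begins with /p/.
This is a violation of constraint 4: "A word may not begin with /p/."
The remaining constraints (1, 2, 3) are satisfied.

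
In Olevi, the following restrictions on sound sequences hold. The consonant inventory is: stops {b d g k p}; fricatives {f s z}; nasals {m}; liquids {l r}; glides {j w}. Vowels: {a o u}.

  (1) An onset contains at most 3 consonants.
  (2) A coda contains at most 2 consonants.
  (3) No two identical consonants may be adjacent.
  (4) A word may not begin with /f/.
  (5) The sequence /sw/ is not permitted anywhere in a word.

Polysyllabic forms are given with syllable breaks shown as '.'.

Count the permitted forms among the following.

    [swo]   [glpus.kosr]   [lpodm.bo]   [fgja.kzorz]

2

[swo] — violates constraint 5: contains banned sequence /sw/ → not permitted
[glpus.kosr] — σ1 onset /glp/ (3C), coda /s/ ok; σ2 onset /k/, coda /sr/ (2C) ok → permitted
[lpodm.bo] — σ1 onset /lp/ (2C), coda /dm/ (2C) ok; σ2 onset /b/, coda /∅/ ok → permitted
[fgja.kzorz] — violates constraint 4: word begins with /f/ → not permitted
Permitted: [glpus.kosr], [lpodm.bo] → 2.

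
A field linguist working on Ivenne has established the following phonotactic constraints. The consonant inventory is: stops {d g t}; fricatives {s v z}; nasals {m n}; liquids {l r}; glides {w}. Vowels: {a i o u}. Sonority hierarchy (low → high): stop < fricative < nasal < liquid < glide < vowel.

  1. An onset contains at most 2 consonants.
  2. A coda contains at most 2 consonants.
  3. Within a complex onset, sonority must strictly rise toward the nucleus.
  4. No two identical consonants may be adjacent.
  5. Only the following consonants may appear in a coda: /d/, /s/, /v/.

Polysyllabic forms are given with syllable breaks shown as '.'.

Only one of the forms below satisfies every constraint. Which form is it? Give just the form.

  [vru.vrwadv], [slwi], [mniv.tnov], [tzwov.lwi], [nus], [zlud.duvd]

[vru.vrwadv] — violates constraint 1: syllable 2 onset /vrw/ has 3 consonants (> 2) → illicit
[slwi] — violates constraint 1: syllable 1 onset /slw/ has 3 consonants (> 2) → illicit
[mniv.tnov] — violates constraint 3: syllable 1 onset /mn/: /m/ (nasal, 3) → /n/ (nasal, 3) does not rise → illicit
[tzwov.lwi] — violates constraint 1: syllable 1 onset /tzw/ has 3 consonants (> 2) → illicit
[nus] — σ1 onset /n/, coda /s/ ok → licit
[zlud.duvd] — violates constraint 4: adjacent identical consonants /dd/ → illicit

[nus]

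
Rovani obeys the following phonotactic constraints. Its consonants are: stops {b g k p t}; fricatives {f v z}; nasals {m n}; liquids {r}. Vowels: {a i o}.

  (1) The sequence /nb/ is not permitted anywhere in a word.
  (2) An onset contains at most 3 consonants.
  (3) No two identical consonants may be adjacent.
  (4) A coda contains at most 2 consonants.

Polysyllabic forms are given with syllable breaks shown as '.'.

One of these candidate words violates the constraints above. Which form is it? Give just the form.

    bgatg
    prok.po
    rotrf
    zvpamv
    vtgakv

rotrf

bgatg — σ1 onset /bg/ (2C), coda /tg/ (2C) ok → phonotactically legal
prok.po — σ1 onset /pr/ (2C), coda /k/ ok; σ2 onset /p/, coda /∅/ ok → phonotactically legal
rotrf — violates constraint 4: syllable 1 coda /trf/ has 3 consonants (> 2) → phonotactically illegal
zvpamv — σ1 onset /zvp/ (3C), coda /mv/ (2C) ok → phonotactically legal
vtgakv — σ1 onset /vtg/ (3C), coda /kv/ (2C) ok → phonotactically legal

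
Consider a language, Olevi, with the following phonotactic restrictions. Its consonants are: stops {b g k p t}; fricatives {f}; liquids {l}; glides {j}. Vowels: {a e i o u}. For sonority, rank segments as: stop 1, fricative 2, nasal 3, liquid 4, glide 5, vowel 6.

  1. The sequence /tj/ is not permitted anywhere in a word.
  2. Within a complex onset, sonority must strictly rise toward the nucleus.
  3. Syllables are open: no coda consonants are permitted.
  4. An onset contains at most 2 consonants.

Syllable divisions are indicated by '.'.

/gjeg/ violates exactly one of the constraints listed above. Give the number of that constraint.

/gjeg/: syllable 1 coda /g/ has 1 consonant (> 0).
This is a violation of constraint 3: "Syllables are open: no coda consonants are permitted."
The remaining constraints (1, 2, 4) are satisfied.

3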